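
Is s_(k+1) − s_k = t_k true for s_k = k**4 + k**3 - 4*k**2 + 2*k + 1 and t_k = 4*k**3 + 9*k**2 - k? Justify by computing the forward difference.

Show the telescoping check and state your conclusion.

valid; difference matches t_k

s_(k+1) = k**4 + 5*k**3 + 5*k**2 + k + 1
s_(k+1) − s_k = k*(4*k**2 + 9*k - 1)
(s_(k+1) − s_k) − t_k = 0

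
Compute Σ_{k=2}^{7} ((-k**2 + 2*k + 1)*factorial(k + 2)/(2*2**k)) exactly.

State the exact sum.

Σ = -56712

Compute t_(k+1)/t_k: get (k + 3)*(2*k - (k + 1)**2 + 3)/(2*(-k**2 + 2*k + 1)).
A = k/2 + 3/2, B = 1, C = k**2 - 2*k - 1.
Solve (k/2 + 3/2)·f(k+1) − (1)·f(k) = k**2 - 2*k - 1.
Bound: deg f ≤ 1.
A polynomial solution: f(k) = 2*(k - 4).
Get s_k = R·t_k = -(k - 4)*factorial(k + 2)/2**k with R(k) = B(k−1)f(k)/C(k) = 2*(k - 4)/(k**2 - 2*k - 1).
s_(k+1) − s_k = (-k**2 + 2*k + 1)*factorial(k + 2)/(2*2**k) = t_k.
Evaluate s at k=8 and k=2: -56700 and 12; difference -56712.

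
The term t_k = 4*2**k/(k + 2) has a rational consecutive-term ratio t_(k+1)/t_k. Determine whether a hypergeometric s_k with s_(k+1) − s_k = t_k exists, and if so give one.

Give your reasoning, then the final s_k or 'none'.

Step 1: r(k) = 2*(k + 2)/(k + 3).
A = 2*k + 4, B = k + 3, C = 1.
Solve (2*k + 4)·f(k+1) − (k + 2)·f(k) = 1.
From deg A=1, deg B=1, deg C=0: d=-1.
deg f ≤ -1 is impossible — no certificate.

none — t_k is not Gosper-summable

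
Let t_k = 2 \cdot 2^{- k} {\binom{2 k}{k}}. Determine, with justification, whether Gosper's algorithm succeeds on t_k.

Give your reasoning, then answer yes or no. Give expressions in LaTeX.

No. Not Gosper-summable.

Compute t_(k+1)/t_k: get (2*k + 1)/(k + 1).
So A=2*k + 1 and B=k + 1, with C=1.
Solve (2*k + 1)·f(k+1) − (k)·f(k) = 1.
deg f ≤ -1 (via 1,1,0).
Negative degree bound (-1): no f exists, t_k not Gosper-summable.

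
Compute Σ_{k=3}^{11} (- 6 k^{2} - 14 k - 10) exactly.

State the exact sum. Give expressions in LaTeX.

The ratio is (3*k**2 + 13*k + 15)/(3*k**2 + 7*k + 5).
Gosper form: A/B · C(k+1)/C(k) with A=1, B=1, C=k**2 + 7*k/3 + 5/3.
Key eq: (1)·f(k+1) = (1)·f(k) + (k**2 + 7*k/3 + 5/3).
Bound: deg f ≤ 3.
Solve for f: f(k) = k*(k**2 + 2*k + 2)/3 (degree 3 ≤ 3).
Get s_k = R·t_k = 2*k*(-k**2 - 2*k - 2) with R(k) = B(k−1)f(k)/C(k) = k*(k**2 + 2*k + 2)/(3*k**2 + 7*k + 5).
Check: Δs_k = -6*k**2 - 14*k - 10. ✓
Evaluate s at k=12 and k=3: -4080 and -102; difference -3978.

Σ = -3978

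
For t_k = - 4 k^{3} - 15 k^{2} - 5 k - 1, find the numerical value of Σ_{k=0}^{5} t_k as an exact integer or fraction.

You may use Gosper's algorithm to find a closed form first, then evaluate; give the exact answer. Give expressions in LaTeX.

r(k) = (4*k**3 + 27*k**2 + 47*k + 25)/(4*k**3 + 15*k**2 + 5*k + 1) after simplifying.
Gosper form: A/B · C(k+1)/C(k) with A=1, B=1, C=k**3 + 15*k**2/4 + 5*k/4 + 1/4.
Key eq: (1)·f(k+1) = (1)·f(k) + (k**3 + 15*k**2/4 + 5*k/4 + 1/4).
Bound: deg f ≤ 4.
Solve for f: f(k) = k*(k**3 + 3*k**2 - 4*k + 1)/4 (degree 4 ≤ 4).
R(k) = B(k−1)·f(k)/C(k) = k*(k**3 + 3*k**2 - 4*k + 1)/(4*k**3 + 15*k**2 + 5*k + 1); s_k = R·t_k = k*(-k**3 - 3*k**2 + 4*k - 1).
s_(k+1) − s_k = -4*k**3 - 15*k**2 - 5*k - 1 = t_k.
Telescoping: Σ = s_(6) − s_(0) = -1806 − (0) = -1806.

Σ = -1806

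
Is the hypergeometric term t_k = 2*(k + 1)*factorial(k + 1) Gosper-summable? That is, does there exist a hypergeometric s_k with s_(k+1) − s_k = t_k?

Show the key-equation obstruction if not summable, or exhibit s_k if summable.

Yes. s_k = 2*factorial(k + 1).

Compute t_(k+1)/t_k: get (k + 2)**2/(k + 1).
So A=k + 2 and B=1, with C=k + 1.
f must satisfy (k + 2)·f(k+1) − (1)·f(k) = k + 1.
deg f ≤ 0 (via 1,0,1).
A polynomial solution: f(k) = 1.
So s_k = (B(k−1)f/C)·t_k = (1/(k + 1))·t_k = 2*factorial(k + 1).
s_(k+1) − s_k = 2*(k + 1)*factorial(k + 1) = t_k.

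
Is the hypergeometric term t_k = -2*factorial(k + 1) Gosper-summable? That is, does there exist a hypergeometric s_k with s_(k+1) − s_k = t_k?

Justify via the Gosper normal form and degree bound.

No; the degree bound rules out any f.

The ratio is k + 2.
Take A(k)=k + 2, B(k)=1, C(k)=1.
Key eq: (k + 2)·f(k+1) = (1)·f(k) + (1).
Degrees (1,0,0) ⇒ d ≤ -1.
Negative degree bound (-1): no f exists, t_k not Gosper-summable.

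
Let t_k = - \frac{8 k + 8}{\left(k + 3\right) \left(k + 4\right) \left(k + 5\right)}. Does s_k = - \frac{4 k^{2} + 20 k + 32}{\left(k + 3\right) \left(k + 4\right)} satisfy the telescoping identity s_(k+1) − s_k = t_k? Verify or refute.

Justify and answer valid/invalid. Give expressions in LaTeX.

Valid — Δs_k = t_k.

s_(k+1) = 4*(-5*k - (k + 1)**2 - 13)/((k + 4)*(k + 5))
s_(k+1) − s_k = 8*(-k - 1)/(k**3 + 12*k**2 + 47*k + 60)
(s_(k+1) − s_k) − t_k = 0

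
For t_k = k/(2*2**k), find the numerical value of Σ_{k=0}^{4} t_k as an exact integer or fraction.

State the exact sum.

Σ = 13/16

The ratio is (k + 1)/(2*k).
A = 1/2, B = 1, C = k.
Solve (1/2)·f(k+1) − (1)·f(k) = k.
From deg A=0, deg B=0, deg C=1: d=1.
Match coefficients ⇒ f(k) = -2*(k + 1).
So s_k = (B(k−1)f/C)·t_k = (-2*(k + 1)/k)·t_k = (-k - 1)/2**k.
Verify: k/(2*2**k) matches t_k.
Evaluate s at k=5 and k=0: -3/16 and -1; difference 13/16.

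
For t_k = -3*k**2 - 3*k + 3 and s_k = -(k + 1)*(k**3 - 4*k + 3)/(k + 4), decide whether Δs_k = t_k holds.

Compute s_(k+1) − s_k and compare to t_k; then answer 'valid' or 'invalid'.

Invalid: residual 3*(2*k**3 + 15*k**2 + 13*k - 15)/(k**2 + 9*k + 20) ≠ 0.

s_(k+1) = (k + 2)*(4*k - (k + 1)**3 + 1)/(k + 5)
s_(k+1) − s_k = 3*(-k**4 - 8*k**3 - 13*k**2 + 2*k + 5)/(k**2 + 9*k + 20)
(s_(k+1) − s_k) − t_k = 3*(2*k**3 + 15*k**2 + 13*k - 15)/(k**2 + 9*k + 20)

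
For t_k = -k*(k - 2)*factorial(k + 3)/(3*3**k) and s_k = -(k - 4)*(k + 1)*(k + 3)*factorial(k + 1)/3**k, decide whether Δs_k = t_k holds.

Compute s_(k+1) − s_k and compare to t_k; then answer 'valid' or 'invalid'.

Invalid: residual (k**3 - 7*k + 12)*factorial(k + 1)/(3*3**k) ≠ 0.

s_(k+1) = -(k - 3)*(k + 2)*(k + 4)*factorial(k + 2)/(3*3**k)
s_(k+1) − s_k = (-k**4 - 2*k**3 + 4*k**2 + 5*k + 12)*factorial(k + 1)/(3*3**k)
(s_(k+1) − s_k) − t_k = (k**3 - 7*k + 12)*factorial(k + 1)/(3*3**k)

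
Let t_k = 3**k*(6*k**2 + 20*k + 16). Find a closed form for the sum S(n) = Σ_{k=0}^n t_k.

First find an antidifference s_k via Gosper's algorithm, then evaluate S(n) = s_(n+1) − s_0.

Compute t_(k+1)/t_k: get 3*(3*k**2 + 16*k + 21)/(3*k**2 + 10*k + 8).
Take A(k)=3, B(k)=1, C(k)=k**2 + 10*k/3 + 8/3.
Need (3)·f(k+1) − (1)·f(k) = k**2 + 10*k/3 + 8/3.
From deg A=0, deg B=0, deg C=2: d=2.
Coefficient equations give f(k) = (3*k**2 + k + 2)/6.
Certificate R = B(k−1)f/C = (3*k**2 + k + 2)/(2*(k + 2)*(3*k + 4)) gives s_k = 3**k*(3*k**2 + k + 2).
Check: Δs_k = 3**k*(6*k**2 + 20*k + 16). ✓
s_(n+1) = 3**(n + 1)*(3*n**2 + 7*n + 6) and s_(0) = 2, so S(n) = 9*3**n*n**2 + 21*3**n*n + 18*3**n - 2.

S(n) = 9*3**n*n**2 + 21*3**n*n + 18*3**n - 2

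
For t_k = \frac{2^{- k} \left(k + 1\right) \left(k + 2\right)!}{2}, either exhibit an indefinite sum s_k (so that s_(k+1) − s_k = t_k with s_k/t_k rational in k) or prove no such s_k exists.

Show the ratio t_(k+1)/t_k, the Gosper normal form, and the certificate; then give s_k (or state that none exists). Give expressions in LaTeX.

s_k = 2^{- k} \left(k + 2\right)!

r(k) = (k + 2)*(k + 3)/(2*(k + 1)) after simplifying.
Factor: A=k/2 + 3/2; B=1; C=k + 1.
Key eq: (k/2 + 3/2)·f(k+1) = (1)·f(k) + (k + 1).
From deg A=1, deg B=0, deg C=1: d=0.
A polynomial solution: f(k) = 2.
Certificate R = B(k−1)f/C = 2/(k + 1) gives s_k = factorial(k + 2)/2**k.
Verify: (k + 1)*factorial(k + 2)/(2*2**k) matches t_k.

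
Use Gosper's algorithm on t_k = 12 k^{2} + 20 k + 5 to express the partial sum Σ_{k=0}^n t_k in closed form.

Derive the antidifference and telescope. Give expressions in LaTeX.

r(k) = (12*k**2 + 44*k + 37)/(12*k**2 + 20*k + 5) after simplifying.
Normal form (A,B,C) = (1, 1, k**2 + 5*k/3 + 5/12).
f must satisfy (1)·f(k+1) − (1)·f(k) = k**2 + 5*k/3 + 5/12.
deg f ≤ 3 (via 0,0,2).
Coefficient equations give f(k) = k*(2*k - 1)*(2*k + 3)/12.
Certificate R = B(k−1)f/C = k*(2*k - 1)*(2*k + 3)/(12*k**2 + 20*k + 5) gives s_k = k*(4*k**2 + 4*k - 3).
Verify: 12*k**2 + 20*k + 5 matches t_k.
s_(n+1) = 4*n**3 + 16*n**2 + 17*n + 5 and s_(0) = 0, so S(n) = 4*n**3 + 16*n**2 + 17*n + 5.

S(n) = 4 n^{3} + 16 n^{2} + 17 n + 5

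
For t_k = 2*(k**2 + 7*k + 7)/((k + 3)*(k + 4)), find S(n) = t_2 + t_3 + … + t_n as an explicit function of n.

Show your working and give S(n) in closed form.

The ratio is (k + 3)*(7*k + (k + 1)**2 + 14)/((k + 5)*(k**2 + 7*k + 7)).
A = k + 3, B = k + 5, C = k**2 + 7*k + 7.
Set up (k + 3)·f(k+1) − (k + 4)·f(k) − (k**2 + 7*k + 7) = 0.
deg f ≤ 2 (via 1,1,2).
Match coefficients ⇒ f(k) = k*(3*k + 4)/3.
R(k) = B(k−1)·f(k)/C(k) = k*(k + 4)*(3*k + 4)/(3*(k**2 + 7*k + 7)); s_k = R·t_k = 2*k*(3*k + 4)/(3*(k + 3)).
s_(k+1) − s_k = 2*(k**2 + 7*k + 7)/(k**2 + 7*k + 12) = t_k.
Σ_(k=2)^n t_k = s_(n+1) − s_(2) = (2*(3*n**2 + 10*n + 7)/(3*(n + 4))) − (8/3), i.e. 2*(n**2 + 2*n - 3)/(n + 4).

S(n) = 2*(n**2 + 2*n - 3)/(n + 4)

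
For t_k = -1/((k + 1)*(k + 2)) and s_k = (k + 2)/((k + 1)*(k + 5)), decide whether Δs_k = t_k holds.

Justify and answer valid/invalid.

s_(k+1) = (k + 3)/((k + 2)*(k + 6))
s_(k+1) − s_k = (-k**2 - 5*k - 9)/(k**4 + 14*k**3 + 65*k**2 + 112*k + 60)
(s_(k+1) − s_k) − t_k = 3*(2*k + 7)/(k**4 + 14*k**3 + 65*k**2 + 112*k + 60)

Invalid: residual 3*(2*k + 7)/(k**4 + 14*k**3 + 65*k**2 + 112*k + 60) ≠ 0.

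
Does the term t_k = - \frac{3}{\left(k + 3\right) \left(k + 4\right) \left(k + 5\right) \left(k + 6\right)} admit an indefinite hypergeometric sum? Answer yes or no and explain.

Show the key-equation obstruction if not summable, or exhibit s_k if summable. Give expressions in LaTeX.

Compute t_(k+1)/t_k: get (k + 3)/(k + 7).
Factor: A=k + 3; B=k + 7; C=1.
Set up (k + 3)·f(k+1) − (k + 6)·f(k) − (1) = 0.
d = 3 from the (1,1,0) case.
Coefficient equations give f(k) = k*(k**2 + 12*k + 47)/180.
R(k) = B(k−1)·f(k)/C(k) = k*(k + 6)*(k**2 + 12*k + 47)/180; s_k = R·t_k = k*(-k**2 - 12*k - 47)/(60*(k + 3)*(k + 4)*(k + 5)).
Verify: -3/(k**4 + 18*k**3 + 119*k**2 + 342*k + 360) matches t_k.

Yes. s_k = \frac{k \left(- k^{2} - 12 k - 47\right)}{60 \left(k + 3\right) \left(k + 4\right) \left(k + 5\right)}.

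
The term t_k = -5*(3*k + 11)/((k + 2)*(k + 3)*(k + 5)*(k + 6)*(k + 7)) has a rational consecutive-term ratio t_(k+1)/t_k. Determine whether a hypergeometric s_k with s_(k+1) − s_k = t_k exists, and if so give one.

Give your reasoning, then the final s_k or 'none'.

The ratio is (k + 2)*(k + 5)*(3*k + 14)/((k + 4)*(k + 8)*(3*k + 11)).
So A=k + 2 and B=k + 8, with C=k**2 + 23*k/3 + 44/3.
Solve (k + 2)·f(k+1) − (k + 7)·f(k) = k**2 + 23*k/3 + 44/3.
From deg A=1, deg B=1, deg C=2: d=5.
Coefficient equations give f(k) = k*(k + 3)*(k + 4)*(k**2 + 13*k + 52)/180.
Then R = B(k−1)f/C = k*(k + 3)*(k + 7)*(k**2 + 13*k + 52)/(60*(3*k + 11)), so s_k = R(k)·t_k = k*(-k**2 - 13*k - 52)/(12*(k**3 + 13*k**2 + 52*k + 60)).
Δs = 5*(-3*k - 11)/(k**5 + 23*k**4 + 203*k**3 + 853*k**2 + 1692*k + 1260), as required.

s_k = k*(-k**2 - 13*k - 52)/(12*(k**3 + 13*k**2 + 52*k + 60))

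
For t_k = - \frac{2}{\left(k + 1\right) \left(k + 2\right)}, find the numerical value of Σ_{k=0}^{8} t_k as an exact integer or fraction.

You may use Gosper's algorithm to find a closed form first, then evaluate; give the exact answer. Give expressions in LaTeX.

The ratio is (k + 1)/(k + 3).
A = k + 1, B = k + 3, C = 1.
Set up (k + 1)·f(k+1) − (k + 2)·f(k) − (1) = 0.
d = 1 from the (1,1,0) case.
A polynomial solution: f(k) = k.
So s_k = (B(k−1)f/C)·t_k = (k*(k + 2))·t_k = -2*k/(k + 1).
Check: Δs_k = -2/(k**2 + 3*k + 2). ✓
Telescoping: Σ = s_(9) − s_(0) = -9/5 − (0) = -9/5.

Σ = -9/5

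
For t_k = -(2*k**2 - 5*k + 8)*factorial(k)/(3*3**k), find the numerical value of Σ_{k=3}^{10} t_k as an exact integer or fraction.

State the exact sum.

Σ = -9361742/2187

t_(k+1)/t_k = (2*k**3 + k**2 + 4*k + 5)/(3*(2*k**2 - 5*k + 8)).
A = k/3 + 1/3, B = 1, C = k**2 - 5*k/2 + 4.
Set up (k/3 + 1/3)·f(k+1) − (1)·f(k) − (k**2 - 5*k/2 + 4) = 0.
d = 1 from the (1,0,2) case.
A polynomial solution: f(k) = 3*(2*k - 3)/2.
Certificate R = B(k−1)f/C = 3*(2*k - 3)/(2*k**2 - 5*k + 8) gives s_k = -(2*k - 3)*factorial(k)/3**k.
s_(k+1) − s_k = -(2*k**2 - 5*k + 8)*factorial(k)/(3*3**k) = t_k.
Σ_(k=3)^(10) t_k = s_(11) − s_(3) = -9363200/2187 − (-2/3) = -9361742/2187.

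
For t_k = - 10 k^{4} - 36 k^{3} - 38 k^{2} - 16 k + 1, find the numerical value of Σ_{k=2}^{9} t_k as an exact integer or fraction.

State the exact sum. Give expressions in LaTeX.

t_(k+1)/t_k = (10*k**4 + 76*k**3 + 206*k**2 + 240*k + 99)/(10*k**4 + 36*k**3 + 38*k**2 + 16*k - 1).
Factor: A=1; B=1; C=k**4 + 18*k**3/5 + 19*k**2/5 + 8*k/5 - 1/10.
Set up (1)·f(k+1) − (1)·f(k) − (k**4 + 18*k**3/5 + 19*k**2/5 + 8*k/5 - 1/10) = 0.
d = 5 from the (0,0,4) case.
Solving with deg f ≤ 5: f(k) = k*(2*k**4 + 4*k**3 - 2*k**2 - 2*k - 3)/10.
R(k) = B(k−1)·f(k)/C(k) = k*(2*k**4 + 4*k**3 - 2*k**2 - 2*k - 3)/(10*k**4 + 36*k**3 + 38*k**2 + 16*k - 1); s_k = R·t_k = k*(-2*k**4 - 4*k**3 + 2*k**2 + 2*k + 3).
Δs = -10*k**4 - 36*k**3 - 38*k**2 - 16*k + 1, as required.
Telescoping: Σ = s_(10) − s_(2) = -237770 − (-98) = -237672.

Σ = -237672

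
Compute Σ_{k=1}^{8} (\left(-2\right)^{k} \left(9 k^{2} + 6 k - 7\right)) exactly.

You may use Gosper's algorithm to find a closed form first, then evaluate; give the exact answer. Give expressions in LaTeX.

Σ = 113668

Step 1: r(k) = 2*(-6*k - 9*(k + 1)**2 + 1)/(9*k**2 + 6*k - 7).
Gosper form: A/B · C(k+1)/C(k) with A=-2, B=1, C=k**2 + 2*k/3 - 7/9.
f must satisfy (-2)·f(k+1) − (1)·f(k) = k**2 + 2*k/3 - 7/9.
Degrees (0,0,2) ⇒ d ≤ 2.
Match coefficients ⇒ f(k) = -(3*k**2 - 2*k - 3)/9.
R(k) = B(k−1)·f(k)/C(k) = -(3*k**2 - 2*k - 3)/(9*k**2 + 6*k - 7); s_k = R·t_k = (-2)**k*(-3*k**2 + 2*k + 3).
Verify: (-2)**k*(9*k**2 + 6*k - 7) matches t_k.
Evaluate s at k=9 and k=1: 113664 and -4; difference 113668.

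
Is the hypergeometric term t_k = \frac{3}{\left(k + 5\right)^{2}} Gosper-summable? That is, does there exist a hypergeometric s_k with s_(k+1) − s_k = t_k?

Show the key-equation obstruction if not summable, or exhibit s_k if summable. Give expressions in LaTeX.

Ratio r(k) = (k + 5)**2/(k + 6)**2.
So A=k**2 + 10*k + 25 and B=k**2 + 12*k + 36, with C=1.
f must satisfy (k**2 + 10*k + 25)·f(k+1) − (k**2 + 10*k + 25)·f(k) = 1.
d = 0 from the (2,2,0) case.
Generic f = c0 gives residual -1; -1 = 0 cannot hold, so t_k is not Gosper-summable.

No — t_k has no hypergeometric antidifference.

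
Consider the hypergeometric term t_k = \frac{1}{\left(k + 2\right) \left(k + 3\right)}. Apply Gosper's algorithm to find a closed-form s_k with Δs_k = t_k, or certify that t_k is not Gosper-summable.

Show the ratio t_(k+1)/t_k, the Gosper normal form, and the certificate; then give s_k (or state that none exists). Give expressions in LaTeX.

Ratio r(k) = (k + 2)/(k + 4).
Take A(k)=k + 2, B(k)=k + 4, C(k)=1.
Solve (k + 2)·f(k+1) − (k + 3)·f(k) = 1.
d = 1 from the (1,1,0) case.
Solve for f: f(k) = k/2 (degree 1 ≤ 1).
So s_k = (B(k−1)f/C)·t_k = (k*(k + 3)/2)·t_k = k/(2*(k + 2)).
Δs = 1/(k**2 + 5*k + 6), as required.

s_k = \frac{k}{2 \left(k + 2\right)}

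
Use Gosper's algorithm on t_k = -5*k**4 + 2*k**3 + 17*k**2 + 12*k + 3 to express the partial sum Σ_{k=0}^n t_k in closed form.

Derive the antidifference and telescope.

t_(k+1)/t_k = (5*k**4 + 18*k**3 + 7*k**2 - 32*k - 29)/(5*k**4 - 2*k**3 - 17*k**2 - 12*k - 3).
A = 1, B = 1, C = k**4 - 2*k**3/5 - 17*k**2/5 - 12*k/5 - 3/5.
Need (1)·f(k+1) − (1)·f(k) = k**4 - 2*k**3/5 - 17*k**2/5 - 12*k/5 - 3/5.
Degrees (0,0,4) ⇒ d ≤ 5.
Solving with deg f ≤ 5: f(k) = k**2*(k**3 - 3*k**2 - 3*k + 2)/5.
Certificate R = B(k−1)f/C = k**2*(k**3 - 3*k**2 - 3*k + 2)/(5*k**4 - 2*k**3 - 17*k**2 - 12*k - 3) gives s_k = k**2*(-k**3 + 3*k**2 + 3*k - 2).
s_(k+1) − s_k = -5*k**4 + 2*k**3 + 17*k**2 + 12*k + 3 = t_k.
Telescope: S(n) = s_(n+1) − s_(0) = -n**5 - 2*n**4 + 5*n**3 + 15*n**2 + 12*n + 3 − (0) = -n**5 - 2*n**4 + 5*n**3 + 15*n**2 + 12*n + 3.

S(n) = -n**5 - 2*n**4 + 5*n**3 + 15*n**2 + 12*n + 3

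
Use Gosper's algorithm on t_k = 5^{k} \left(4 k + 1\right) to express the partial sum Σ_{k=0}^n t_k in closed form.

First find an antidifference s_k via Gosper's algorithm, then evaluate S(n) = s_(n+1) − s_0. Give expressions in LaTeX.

S(n) = 5^{n + 1} n + 1

t_(k+1)/t_k = 5*(4*k + 5)/(4*k + 1).
Normal form (A,B,C) = (5, 1, k + 1/4).
Need (5)·f(k+1) − (1)·f(k) = k + 1/4.
deg f ≤ 1 (via 0,0,1).
Solve for f: f(k) = (k - 1)/4 (degree 1 ≤ 1).
Get s_k = R·t_k = 5**k*(k - 1) with R(k) = B(k−1)f(k)/C(k) = (k - 1)/(4*k + 1).
Δs = 5**k*(4*k + 1), as required.
Σ_(k=0)^n t_k = s_(n+1) − s_(0) = (5**(n + 1)*n) − (-1), i.e. 5**(n + 1)*n + 1.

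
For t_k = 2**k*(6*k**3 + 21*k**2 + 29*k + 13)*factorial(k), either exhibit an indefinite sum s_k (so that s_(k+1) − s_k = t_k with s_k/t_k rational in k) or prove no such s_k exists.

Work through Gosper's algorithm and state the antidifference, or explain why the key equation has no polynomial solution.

t_(k+1)/t_k = 2*(6*k**4 + 45*k**3 + 128*k**2 + 158*k + 69)/(6*k**3 + 21*k**2 + 29*k + 13).
Normal form (A,B,C) = (2*k + 2, 1, k**3 + 7*k**2/2 + 29*k/6 + 13/6).
f must satisfy (2*k + 2)·f(k+1) − (1)·f(k) = k**3 + 7*k**2/2 + 29*k/6 + 13/6.
Bound: deg f ≤ 2.
A polynomial solution: f(k) = (3*k**2 + 3*k + 1)/6.
R(k) = B(k−1)·f(k)/C(k) = (3*k**2 + 3*k + 1)/(6*k**3 + 21*k**2 + 29*k + 13); s_k = R·t_k = 2**k*(3*k**2 + 3*k + 1)*factorial(k).
Verify: 2**k*(6*k**3 + 21*k**2 + 29*k + 13)*factorial(k) matches t_k.

s_k = 2**k*(3*k**2 + 3*k + 1)*factorial(k)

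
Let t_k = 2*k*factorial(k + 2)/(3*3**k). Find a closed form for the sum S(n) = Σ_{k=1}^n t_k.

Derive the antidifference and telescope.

Step 1: r(k) = (k + 1)*(k + 3)/(3*k).
Factor: A=k/3 + 1; B=1; C=k.
Key eq: (k/3 + 1)·f(k+1) = (1)·f(k) + (k).
Bound: deg f ≤ 0.
A polynomial solution: f(k) = 3.
So s_k = (B(k−1)f/C)·t_k = (3/k)·t_k = 2*factorial(k + 2)/3**k.
s_(k+1) − s_k = 2*k*factorial(k + 2)/(3*3**k) = t_k.
Evaluate: s_(n+1) = 2*3**(-n - 1)*factorial(n + 3); subtract s_(1) = 4 ⇒ S(n) = -4 + 2*factorial(n + 3)/(3*3**n).

S(n) = -4 + 2*factorial(n + 3)/(3*3**n)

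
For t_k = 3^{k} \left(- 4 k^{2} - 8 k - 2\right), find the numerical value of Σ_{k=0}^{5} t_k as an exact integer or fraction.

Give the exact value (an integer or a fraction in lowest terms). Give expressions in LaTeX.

Σ = -44468

Compute t_(k+1)/t_k: get 3*(2*k**2 + 8*k + 7)/(2*k**2 + 4*k + 1).
A = 3, B = 1, C = k**2 + 2*k + 1/2.
Solve (3)·f(k+1) − (1)·f(k) = k**2 + 2*k + 1/2.
From deg A=0, deg B=0, deg C=2: d=2.
Match coefficients ⇒ f(k) = (2*k**2 - 2*k + 1)/4.
Certificate R = B(k−1)f/C = (2*k**2 - 2*k + 1)/(2*(2*k**2 + 4*k + 1)) gives s_k = 3**k*(-2*k**2 + 2*k - 1).
s_(k+1) − s_k = 3**k*(-4*k**2 - 8*k - 2) = t_k.
Σ_(k=0)^(5) t_k = s_(6) − s_(0) = -44469 − (-1) = -44468.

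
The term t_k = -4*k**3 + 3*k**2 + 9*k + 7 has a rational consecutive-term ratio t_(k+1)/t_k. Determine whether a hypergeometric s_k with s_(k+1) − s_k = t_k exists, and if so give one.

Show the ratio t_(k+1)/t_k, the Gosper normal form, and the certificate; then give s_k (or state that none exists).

s_k = k*(-k**3 + 3*k**2 + 2*k + 3)

Ratio r(k) = (4*k**3 + 9*k**2 - 3*k - 15)/(4*k**3 - 3*k**2 - 9*k - 7).
Normal form (A,B,C) = (1, 1, k**3 - 3*k**2/4 - 9*k/4 - 7/4).
Key eq: (1)·f(k+1) = (1)·f(k) + (k**3 - 3*k**2/4 - 9*k/4 - 7/4).
Degrees (0,0,3) ⇒ d ≤ 4.
Coefficient equations give f(k) = k*(k**3 - 3*k**2 - 2*k - 3)/4.
So s_k = (B(k−1)f/C)·t_k = (k*(k**3 - 3*k**2 - 2*k - 3)/(4*k**3 - 3*k**2 - 9*k - 7))·t_k = k*(-k**3 + 3*k**2 + 2*k + 3).
s_(k+1) − s_k = -4*k**3 + 3*k**2 + 9*k + 7 = t_k.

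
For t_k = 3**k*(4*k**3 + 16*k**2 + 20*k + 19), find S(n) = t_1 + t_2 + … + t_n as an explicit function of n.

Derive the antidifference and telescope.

Step 1: r(k) = 3*(4*k**3 + 28*k**2 + 64*k + 59)/(4*k**3 + 16*k**2 + 20*k + 19).
So A=3 and B=1, with C=k**3 + 4*k**2 + 5*k + 19/4.
Set up (3)·f(k+1) − (1)·f(k) − (k**3 + 4*k**2 + 5*k + 19/4) = 0.
Bound: deg f ≤ 3.
Coefficient equations give f(k) = (2*k**3 - k**2 + 4*k + 2)/4.
R(k) = B(k−1)·f(k)/C(k) = (2*k**3 - k**2 + 4*k + 2)/(4*k**3 + 16*k**2 + 20*k + 19); s_k = R·t_k = 3**k*(2*k**3 - k**2 + 4*k + 2).
Check: Δs_k = 3**k*(4*k**3 + 16*k**2 + 20*k + 19). ✓
Σ_(k=1)^n t_k = s_(n+1) − s_(1) = (3**(n + 1)*(2*n**3 + 5*n**2 + 8*n + 7)) − (21), i.e. 6*3**n*n**3 + 15*3**n*n**2 + 24*3**n*n + 21*3**n - 21.

S(n) = 6*3**n*n**3 + 15*3**n*n**2 + 24*3**n*n + 21*3**n - 21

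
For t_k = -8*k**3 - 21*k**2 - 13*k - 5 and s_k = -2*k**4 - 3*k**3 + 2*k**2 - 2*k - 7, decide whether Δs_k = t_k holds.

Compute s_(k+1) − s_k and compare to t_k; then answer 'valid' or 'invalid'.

s_(k+1) = -2*k**4 - 11*k**3 - 19*k**2 - 15*k - 12
s_(k+1) − s_k = -8*k**3 - 21*k**2 - 13*k - 5
(s_(k+1) − s_k) − t_k = 0

Valid — Δs_k = t_k.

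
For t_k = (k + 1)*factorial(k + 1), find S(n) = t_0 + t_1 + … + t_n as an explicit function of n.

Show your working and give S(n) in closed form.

The ratio is (k + 2)**2/(k + 1).
A = k + 2, B = 1, C = k + 1.
Solve (k + 2)·f(k+1) − (1)·f(k) = k + 1.
Degrees (1,0,1) ⇒ d ≤ 0.
A polynomial solution: f(k) = 1.
Then R = B(k−1)f/C = 1/(k + 1), so s_k = R(k)·t_k = factorial(k + 1).
Verify: (k + 1)*factorial(k + 1) matches t_k.
Telescope: S(n) = s_(n+1) − s_(0) = factorial(n + 2) − (1) = factorial(n + 2) - 1.

S(n) = factorial(n + 2) - 1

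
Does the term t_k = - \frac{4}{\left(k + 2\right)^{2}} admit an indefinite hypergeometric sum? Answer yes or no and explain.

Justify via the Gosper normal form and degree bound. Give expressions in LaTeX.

t_(k+1)/t_k = (k + 2)**2/(k + 3)**2.
So A=k**2 + 4*k + 4 and B=k**2 + 6*k + 9, with C=1.
Key eq: (k**2 + 4*k + 4)·f(k+1) = (k**2 + 4*k + 4)·f(k) + (1).
Bound: deg f ≤ 0.
Write f(k) = c0. Then LHS − RHS = -1, requiring -1 = 0: contradictory. No certificate.

No. Not Gosper-summable.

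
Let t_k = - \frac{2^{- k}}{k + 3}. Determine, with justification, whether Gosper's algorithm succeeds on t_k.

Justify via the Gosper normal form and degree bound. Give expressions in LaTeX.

No — t_k has no hypergeometric antidifference.

r(k) = (k + 3)/(2*(k + 4)) after simplifying.
Normal form (A,B,C) = (k/2 + 3/2, k + 4, 1).
Key eq: (k/2 + 3/2)·f(k+1) = (k + 3)·f(k) + (1).
Degrees (1,1,0) ⇒ d ≤ -1.
d = -1 < 0 ⇒ no nonzero polynomial f; not summable.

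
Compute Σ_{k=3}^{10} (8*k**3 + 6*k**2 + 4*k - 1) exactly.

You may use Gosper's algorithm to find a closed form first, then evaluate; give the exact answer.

t_(k+1)/t_k = (8*k**3 + 30*k**2 + 40*k + 17)/(8*k**3 + 6*k**2 + 4*k - 1).
Factor: A=1; B=1; C=k**3 + 3*k**2/4 + k/2 - 1/8.
Set up (1)·f(k+1) − (1)·f(k) − (k**3 + 3*k**2/4 + k/2 - 1/8) = 0.
Bound: deg f ≤ 4.
Match coefficients ⇒ f(k) = k*(2*k**3 - 2*k**2 + k - 2)/8.
Certificate R = B(k−1)f/C = k*(2*k**3 - 2*k**2 + k - 2)/(8*k**3 + 6*k**2 + 4*k - 1) gives s_k = k*(2*k**3 - 2*k**2 + k - 2).
Verify: 8*k**3 + 6*k**2 + 4*k - 1 matches t_k.
Sum = s_(11) − s_(3); s_(11) = 26719, s_(3) = 111 ⇒ 26608.

Σ = 26608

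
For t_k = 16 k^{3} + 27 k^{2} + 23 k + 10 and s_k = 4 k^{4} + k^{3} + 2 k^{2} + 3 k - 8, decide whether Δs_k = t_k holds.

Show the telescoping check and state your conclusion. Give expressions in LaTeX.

Valid — Δs_k = t_k.

s_(k+1) = 4*k**4 + 17*k**3 + 29*k**2 + 26*k + 2
s_(k+1) − s_k = 16*k**3 + 27*k**2 + 23*k + 10
(s_(k+1) − s_k) − t_k = 0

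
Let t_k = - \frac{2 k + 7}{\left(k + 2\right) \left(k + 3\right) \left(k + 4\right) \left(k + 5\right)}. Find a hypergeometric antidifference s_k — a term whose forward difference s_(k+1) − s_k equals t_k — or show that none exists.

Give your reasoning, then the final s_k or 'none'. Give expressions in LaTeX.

r(k) = (k + 2)*(2*k + 9)/((k + 6)*(2*k + 7)) after simplifying.
Normal form (A,B,C) = (k + 2, k + 6, k + 7/2).
f must satisfy (k + 2)·f(k+1) − (k + 5)·f(k) = k + 7/2.
d = 3 from the (1,1,1) case.
Solving with deg f ≤ 3: f(k) = k*(k + 3)*(k + 6)/16.
R(k) = B(k−1)·f(k)/C(k) = k*(k + 3)*(k + 5)*(k + 6)/(8*(2*k + 7)); s_k = R·t_k = k*(-k - 6)/(8*(k**2 + 6*k + 8)).
s_(k+1) − s_k = (-2*k - 7)/(k**4 + 14*k**3 + 71*k**2 + 154*k + 120) = t_k.

s_k = \frac{k \left(- k - 6\right)}{8 \left(k^{2} + 6 k + 8\right)}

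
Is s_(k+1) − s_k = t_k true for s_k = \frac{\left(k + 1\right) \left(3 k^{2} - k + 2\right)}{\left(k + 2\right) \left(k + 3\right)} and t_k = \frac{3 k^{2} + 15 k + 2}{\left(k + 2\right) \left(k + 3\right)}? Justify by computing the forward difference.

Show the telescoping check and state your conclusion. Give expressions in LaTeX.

s_(k+1) = (k + 2)*(-k + 3*(k + 1)**2 + 1)/((k + 3)*(k + 4))
s_(k+1) − s_k = (3*k**3 + 27*k**2 + 30*k + 8)/(k**3 + 9*k**2 + 26*k + 24)
(s_(k+1) − s_k) − t_k = -32*k/(k**3 + 9*k**2 + 26*k + 24)

Invalid: residual - \frac{32 k}{k^{3} + 9 k^{2} + 26 k + 24} ≠ 0.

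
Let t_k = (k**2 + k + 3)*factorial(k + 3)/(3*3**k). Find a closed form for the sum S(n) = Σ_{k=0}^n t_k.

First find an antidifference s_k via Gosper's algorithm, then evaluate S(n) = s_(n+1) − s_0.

S(n) = 6 + n*factorial(n + 4)/(3*3**n)

Ratio r(k) = (k + 4)*(k + (k + 1)**2 + 4)/(3*(k**2 + k + 3)).
Take A(k)=k/3 + 4/3, B(k)=1, C(k)=k**2 + k + 3.
Key eq: (k/3 + 4/3)·f(k+1) = (1)·f(k) + (k**2 + k + 3).
Bound: deg f ≤ 1.
Solve for f: f(k) = 3*(k - 1) (degree 1 ≤ 1).
Get s_k = R·t_k = (k - 1)*factorial(k + 3)/3**k with R(k) = B(k−1)f(k)/C(k) = 3*(k - 1)/(k**2 + k + 3).
Check: Δs_k = (k**2 + k + 3)*factorial(k + 3)/(3*3**k). ✓
Telescope: S(n) = s_(n+1) − s_(0) = 3**(-n - 1)*n*factorial(n + 4) − (-6) = 6 + n*factorial(n + 4)/(3*3**n).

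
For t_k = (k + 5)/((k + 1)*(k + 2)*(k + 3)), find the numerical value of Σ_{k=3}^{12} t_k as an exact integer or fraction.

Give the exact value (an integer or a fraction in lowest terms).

Σ = 47/210

The ratio is (k + 1)*(k + 6)/((k + 4)*(k + 5)).
Factor: A=k + 1; B=k + 4; C=k + 5.
Solve (k + 1)·f(k+1) − (k + 3)·f(k) = k + 5.
Degrees (1,1,1) ⇒ d ≤ 2.
Solve for f: f(k) = k*(3*k + 7)/2 (degree 2 ≤ 2).
Certificate R = B(k−1)f/C = k*(k + 3)*(3*k + 7)/(2*(k + 5)) gives s_k = k*(3*k + 7)/(2*(k + 1)*(k + 2)).
Verify: (k + 5)/(k**3 + 6*k**2 + 11*k + 6) matches t_k.
Telescoping: Σ = s_(13) − s_(3) = 299/210 − (6/5) = 47/210.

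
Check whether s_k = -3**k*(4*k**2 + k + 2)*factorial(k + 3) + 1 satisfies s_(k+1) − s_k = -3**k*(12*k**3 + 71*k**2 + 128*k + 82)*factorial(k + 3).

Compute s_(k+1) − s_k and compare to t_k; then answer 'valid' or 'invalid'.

s_(k+1) = -3**(k + 1)*(k + 4*(k + 1)**2 + 3)*factorial(k + 4) + 1
s_(k+1) − s_k = -3**k*(12*k**3 + 71*k**2 + 128*k + 82)*factorial(k + 3)
(s_(k+1) − s_k) − t_k = 0

valid (s_(k+1) − s_k reduces to t_k)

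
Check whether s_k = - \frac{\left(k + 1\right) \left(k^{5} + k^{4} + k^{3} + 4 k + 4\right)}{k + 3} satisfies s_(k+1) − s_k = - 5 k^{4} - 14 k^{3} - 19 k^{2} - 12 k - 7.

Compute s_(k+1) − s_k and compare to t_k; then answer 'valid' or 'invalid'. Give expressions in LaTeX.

s_(k+1) = -(k + 2)*(4*k + (k + 1)**5 + (k + 1)**4 + (k + 1)**3 + 8)/(k + 4)
s_(k+1) − s_k = (-5*k**6 - 41*k**5 - 121*k**4 - 193*k**3 - 181*k**2 - 115*k - 50)/(k**2 + 7*k + 12)
(s_(k+1) − s_k) − t_k = 2*(4*k**5 + 28*k**4 + 60*k**3 + 69*k**2 + 39*k + 17)/(k**2 + 7*k + 12)

Invalid: residual \frac{2 \left(4 k^{5} + 28 k^{4} + 60 k^{3} + 69 k^{2} + 39 k + 17\right)}{k^{2} + 7 k + 12} ≠ 0.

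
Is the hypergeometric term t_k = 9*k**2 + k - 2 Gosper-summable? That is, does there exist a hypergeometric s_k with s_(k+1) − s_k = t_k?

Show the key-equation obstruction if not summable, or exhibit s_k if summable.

The ratio is (k + 9*(k + 1)**2 - 1)/(9*k**2 + k - 2).
So A=1 and B=1, with C=k**2 + k/9 - 2/9.
Key eq: (1)·f(k+1) = (1)·f(k) + (k**2 + k/9 - 2/9).
d = 3 from the (0,0,2) case.
Coefficient equations give f(k) = k*(3*k**2 - 4*k - 1)/9.
So s_k = (B(k−1)f/C)·t_k = (k*(3*k**2 - 4*k - 1)/(9*k**2 + k - 2))·t_k = k*(3*k**2 - 4*k - 1).
Verify: 9*k**2 + k - 2 matches t_k.

Yes. s_k = k*(3*k**2 - 4*k - 1).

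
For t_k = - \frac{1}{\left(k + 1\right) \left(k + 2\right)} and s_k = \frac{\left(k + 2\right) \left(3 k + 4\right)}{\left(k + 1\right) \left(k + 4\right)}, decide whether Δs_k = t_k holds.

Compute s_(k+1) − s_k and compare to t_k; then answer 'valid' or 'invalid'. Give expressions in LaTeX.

s_(k+1) = (k + 3)*(3*k + 7)/((k + 2)*(k + 5))
s_(k+1) − s_k = (5*k**2 + 13*k + 4)/(k**4 + 12*k**3 + 49*k**2 + 78*k + 40)
(s_(k+1) − s_k) − t_k = 2*(3*k**2 + 11*k + 12)/(k**4 + 12*k**3 + 49*k**2 + 78*k + 40)

Invalid: residual \frac{2 \left(3 k^{2} + 11 k + 12\right)}{k^{4} + 12 k^{3} + 49 k^{2} + 78 k + 40} ≠ 0.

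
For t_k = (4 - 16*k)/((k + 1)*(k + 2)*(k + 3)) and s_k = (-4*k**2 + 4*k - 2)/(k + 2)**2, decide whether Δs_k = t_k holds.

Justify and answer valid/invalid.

Invalid: residual 2*(-2*k**3 + 4*k**2 + 19*k - 7)/(k**5 + 11*k**4 + 47*k**3 + 97*k**2 + 96*k + 36) ≠ 0.

s_(k+1) = 2*(2*k - 2*(k + 1)**2 + 1)/(k + 3)**2
s_(k+1) − s_k = 2*(-10*k**2 - 24*k + 5)/(k**4 + 10*k**3 + 37*k**2 + 60*k + 36)
(s_(k+1) − s_k) − t_k = 2*(-2*k**3 + 4*k**2 + 19*k - 7)/(k**5 + 11*k**4 + 47*k**3 + 97*k**2 + 96*k + 36)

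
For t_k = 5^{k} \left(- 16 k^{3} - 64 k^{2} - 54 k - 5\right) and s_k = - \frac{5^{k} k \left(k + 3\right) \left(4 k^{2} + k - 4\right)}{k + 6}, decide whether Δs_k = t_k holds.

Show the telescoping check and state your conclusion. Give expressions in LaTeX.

Invalid: residual \frac{5^{k} \left(48 k^{4} + 468 k^{3} + 1311 k^{2} + 999 k + 90\right)}{k^{2} + 13 k + 42} ≠ 0.

s_(k+1) = -5**(k + 1)*(k + 1)*(k + 4)*(k + 4*(k + 1)**2 - 3)/(k + 7)
s_(k+1) − s_k = 5**k*(-16*k**5 - 224*k**4 - 1090*k**3 - 2084*k**2 - 1334*k - 120)/(k**2 + 13*k + 42)
(s_(k+1) − s_k) − t_k = 5**k*(48*k**4 + 468*k**3 + 1311*k**2 + 999*k + 90)/(k**2 + 13*k + 42)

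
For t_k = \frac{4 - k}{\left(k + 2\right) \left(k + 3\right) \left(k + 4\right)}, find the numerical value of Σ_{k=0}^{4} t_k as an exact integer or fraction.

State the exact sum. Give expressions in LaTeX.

Σ = 5/21

t_(k+1)/t_k = (k - 3)*(k + 2)/((k - 4)*(k + 5)).
A = k + 2, B = k + 5, C = k - 4.
Key eq: (k + 2)·f(k+1) = (k + 4)·f(k) + (k - 4).
deg f ≤ 2 (via 1,1,1).
Solve for f: f(k) = -k*(k + 11)/6 (degree 2 ≤ 2).
R(k) = B(k−1)·f(k)/C(k) = -k*(k + 4)*(k + 11)/(6*(k - 4)); s_k = R·t_k = k*(k + 11)/(6*(k + 2)*(k + 3)).
Δs = (4 - k)/(k**3 + 9*k**2 + 26*k + 24), as required.
Telescoping: Σ = s_(5) − s_(0) = 5/21 − (0) = 5/21.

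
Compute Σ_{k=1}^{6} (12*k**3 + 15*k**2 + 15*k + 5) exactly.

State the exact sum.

Step 1: r(k) = (12*k**3 + 51*k**2 + 81*k + 47)/(12*k**3 + 15*k**2 + 15*k + 5).
Gosper form: A/B · C(k+1)/C(k) with A=1, B=1, C=k**3 + 5*k**2/4 + 5*k/4 + 5/12.
f must satisfy (1)·f(k+1) − (1)·f(k) = k**3 + 5*k**2/4 + 5*k/4 + 5/12.
deg f ≤ 4 (via 0,0,3).
A polynomial solution: f(k) = k**2*(3*k**2 - k + 3)/12.
So s_k = (B(k−1)f/C)·t_k = (k**2*(3*k**2 - k + 3)/(12*k**3 + 15*k**2 + 15*k + 5))·t_k = k**2*(3*k**2 - k + 3).
Δs = 12*k**3 + 15*k**2 + 15*k + 5, as required.
Telescoping: Σ = s_(7) − s_(1) = 7007 − (5) = 7002.

Σ = 7002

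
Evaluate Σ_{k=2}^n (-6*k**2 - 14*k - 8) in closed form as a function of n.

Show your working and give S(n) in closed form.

Compute t_(k+1)/t_k: get (3*k**2 + 13*k + 14)/(3*k**2 + 7*k + 4).
A = 1, B = 1, C = k**2 + 7*k/3 + 4/3.
f must satisfy (1)·f(k+1) − (1)·f(k) = k**2 + 7*k/3 + 4/3.
Degrees (0,0,2) ⇒ d ≤ 3.
Solving with deg f ≤ 3: f(k) = k*(k + 1)**2/3.
Get s_k = R·t_k = 2*k*(-k**2 - 2*k - 1) with R(k) = B(k−1)f(k)/C(k) = k*(k + 1)/(3*k + 4).
s_(k+1) − s_k = -6*k**2 - 14*k - 8 = t_k.
Σ_(k=2)^n t_k = s_(n+1) − s_(2) = (-2*n**3 - 10*n**2 - 16*n - 8) − (-36), i.e. -2*n**3 - 10*n**2 - 16*n + 28.

S(n) = -2*n**3 - 10*n**2 - 16*n + 28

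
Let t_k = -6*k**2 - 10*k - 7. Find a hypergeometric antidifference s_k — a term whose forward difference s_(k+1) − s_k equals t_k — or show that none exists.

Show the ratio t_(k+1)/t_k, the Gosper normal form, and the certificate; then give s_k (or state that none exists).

s_k = k*(-2*k**2 - 2*k - 3)

Compute t_(k+1)/t_k: get (6*k**2 + 22*k + 23)/(6*k**2 + 10*k + 7).
Take A(k)=1, B(k)=1, C(k)=k**2 + 5*k/3 + 7/6.
f must satisfy (1)·f(k+1) − (1)·f(k) = k**2 + 5*k/3 + 7/6.
Degrees (0,0,2) ⇒ d ≤ 3.
Coefficient equations give f(k) = k*(2*k**2 + 2*k + 3)/6.
So s_k = (B(k−1)f/C)·t_k = (k*(2*k**2 + 2*k + 3)/(6*k**2 + 10*k + 7))·t_k = k*(-2*k**2 - 2*k - 3).
s_(k+1) − s_k = -6*k**2 - 10*k - 7 = t_k.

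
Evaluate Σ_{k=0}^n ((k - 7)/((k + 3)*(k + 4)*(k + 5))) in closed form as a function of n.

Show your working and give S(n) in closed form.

S(n) = (-n**2 - 15*n - 14)/(6*(n**2 + 9*n + 20))

The ratio is (k - 6)*(k + 3)/((k - 7)*(k + 6)).
So A=k + 3 and B=k + 6, with C=k - 7.
Key eq: (k + 3)·f(k+1) = (k + 5)·f(k) + (k - 7).
From deg A=1, deg B=1, deg C=1: d=2.
Match coefficients ⇒ f(k) = -k*(k + 13)/6.
R(k) = B(k−1)·f(k)/C(k) = -k*(k + 5)*(k + 13)/(6*(k - 7)); s_k = R·t_k = k*(-k - 13)/(6*(k + 3)*(k + 4)).
Verify: (k - 7)/(k**3 + 12*k**2 + 47*k + 60) matches t_k.
Evaluate: s_(n+1) = (-n**2 - 15*n - 14)/(6*(n**2 + 9*n + 20)); subtract s_(0) = 0 ⇒ S(n) = (-n**2 - 15*n - 14)/(6*(n**2 + 9*n + 20)).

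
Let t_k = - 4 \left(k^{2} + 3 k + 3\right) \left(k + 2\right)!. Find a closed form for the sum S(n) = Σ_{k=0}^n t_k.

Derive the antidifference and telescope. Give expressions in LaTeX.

S(n) = - 4 \left(n + 1\right) \left(n + 3\right)!

t_(k+1)/t_k = (k + 3)*(3*k + (k + 1)**2 + 6)/(k**2 + 3*k + 3).
Gosper form: A/B · C(k+1)/C(k) with A=k + 3, B=1, C=k**2 + 3*k + 3.
Key eq: (k + 3)·f(k+1) = (1)·f(k) + (k**2 + 3*k + 3).
deg f ≤ 1 (via 1,0,2).
Coefficient equations give f(k) = k.
Certificate R = B(k−1)f/C = k/(k**2 + 3*k + 3) gives s_k = -4*k*factorial(k + 2).
Δs = -4*(k**2 + 3*k + 3)*factorial(k + 2), as required.
s_(n+1) = -4*(n + 1)*factorial(n + 3) and s_(0) = 0, so S(n) = -4*(n + 1)*factorial(n + 3).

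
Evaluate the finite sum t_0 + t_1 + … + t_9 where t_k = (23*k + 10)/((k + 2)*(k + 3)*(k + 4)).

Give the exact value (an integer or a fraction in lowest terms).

r(k) = (k + 2)*(23*k + 33)/((k + 5)*(23*k + 10)) after simplifying.
A = k + 2, B = k + 5, C = k + 10/23.
Key eq: (k + 2)·f(k+1) = (k + 4)·f(k) + (k + 10/23).
From deg A=1, deg B=1, deg C=1: d=2.
Match coefficients ⇒ f(k) = k*(14*k + 1)/69.
R(k) = B(k−1)·f(k)/C(k) = k*(k + 4)*(14*k + 1)/(3*(23*k + 10)); s_k = R·t_k = k*(14*k + 1)/(3*(k + 2)*(k + 3)).
Δs = (23*k + 10)/(k**3 + 9*k**2 + 26*k + 24), as required.
Evaluate s at k=10 and k=0: 235/78 and 0; difference 235/78.

Σ = 235/78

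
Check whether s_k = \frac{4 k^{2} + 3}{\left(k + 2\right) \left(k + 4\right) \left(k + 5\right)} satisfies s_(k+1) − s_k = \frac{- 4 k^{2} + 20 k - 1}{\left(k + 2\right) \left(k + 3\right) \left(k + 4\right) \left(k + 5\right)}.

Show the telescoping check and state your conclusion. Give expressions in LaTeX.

s_(k+1) = (4*(k + 1)**2 + 3)/((k + 3)*(k + 5)*(k + 6))
s_(k+1) − s_k = (-4*k**3 + 12*k**2 + 79*k + 2)/(k**5 + 20*k**4 + 155*k**3 + 580*k**2 + 1044*k + 720)
(s_(k+1) − s_k) − t_k = 8*(2*k**2 - 5*k + 1)/(k**5 + 20*k**4 + 155*k**3 + 580*k**2 + 1044*k + 720)

Invalid: residual \frac{8 \left(2 k^{2} - 5 k + 1\right)}{k^{5} + 20 k^{4} + 155 k^{3} + 580 k^{2} + 1044 k + 720} ≠ 0.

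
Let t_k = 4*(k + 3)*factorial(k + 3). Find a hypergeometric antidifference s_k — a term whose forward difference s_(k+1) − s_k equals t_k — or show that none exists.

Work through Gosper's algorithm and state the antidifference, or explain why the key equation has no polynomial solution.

s_k = 4*factorial(k + 3)

t_(k+1)/t_k = (k + 4)**2/(k + 3).
Gosper form: A/B · C(k+1)/C(k) with A=k + 4, B=1, C=k + 3.
Need (k + 4)·f(k+1) − (1)·f(k) = k + 3.
Bound: deg f ≤ 0.
A polynomial solution: f(k) = 1.
Then R = B(k−1)f/C = 1/(k + 3), so s_k = R(k)·t_k = 4*factorial(k + 3).
s_(k+1) − s_k = 4*(k + 3)*factorial(k + 3) = t_k.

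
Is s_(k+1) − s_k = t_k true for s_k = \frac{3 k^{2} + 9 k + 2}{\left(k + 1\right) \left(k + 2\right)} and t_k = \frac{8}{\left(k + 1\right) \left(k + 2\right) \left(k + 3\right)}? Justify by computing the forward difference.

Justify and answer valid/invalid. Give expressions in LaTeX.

s_(k+1) = (9*k + 3*(k + 1)**2 + 11)/((k + 2)*(k + 3))
s_(k+1) − s_k = 8/(k**3 + 6*k**2 + 11*k + 6)
(s_(k+1) − s_k) − t_k = 0

Valid — Δs_k = t_k.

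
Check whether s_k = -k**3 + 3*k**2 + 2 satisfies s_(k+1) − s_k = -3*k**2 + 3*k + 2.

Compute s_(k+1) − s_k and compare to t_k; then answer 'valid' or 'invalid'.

s_(k+1) = -k**3 + 3*k + 4
s_(k+1) − s_k = -3*k**2 + 3*k + 2
(s_(k+1) − s_k) − t_k = 0

Valid — Δs_k = t_k.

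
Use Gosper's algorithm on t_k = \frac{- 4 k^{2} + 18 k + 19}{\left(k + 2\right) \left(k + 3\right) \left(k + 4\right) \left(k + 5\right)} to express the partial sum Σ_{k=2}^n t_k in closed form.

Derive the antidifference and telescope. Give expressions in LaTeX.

S(n) = \frac{- n^{3} + 20 n^{2} + 25 n - 44}{8 \left(n^{3} + 12 n^{2} + 47 n + 60\right)}

Step 1: r(k) = (k + 2)*(18*k - 4*(k + 1)**2 + 37)/((k + 6)*(-4*k**2 + 18*k + 19)).
Take A(k)=k + 2, B(k)=k + 6, C(k)=k**2 - 9*k/2 - 19/4.
Set up (k + 2)·f(k+1) − (k + 5)·f(k) − (k**2 - 9*k/2 - 19/4) = 0.
deg f ≤ 3 (via 1,1,2).
Solve for f: f(k) = -k*(k**2 + 41*k + 34)/32 (degree 3 ≤ 3).
R(k) = B(k−1)·f(k)/C(k) = -k*(k + 5)*(k**2 + 41*k + 34)/(8*(4*k**2 - 18*k - 19)); s_k = R·t_k = k*(k**2 + 41*k + 34)/(8*(k + 2)*(k + 3)*(k + 4)).
Verify: (-4*k**2 + 18*k + 19)/(k**4 + 14*k**3 + 71*k**2 + 154*k + 120) matches t_k.
s_(n+1) = (n**3 + 44*n**2 + 119*n + 76)/(8*(n**3 + 12*n**2 + 47*n + 60)) and s_(2) = 1/4, so S(n) = (-n**3 + 20*n**2 + 25*n - 44)/(8*(n**3 + 12*n**2 + 47*n + 60)).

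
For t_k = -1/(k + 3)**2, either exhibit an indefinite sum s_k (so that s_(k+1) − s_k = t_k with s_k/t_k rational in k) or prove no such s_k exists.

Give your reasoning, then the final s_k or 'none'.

The ratio is (k + 3)**2/(k + 4)**2.
Factor: A=k**2 + 6*k + 9; B=k**2 + 8*k + 16; C=1.
Set up (k**2 + 6*k + 9)·f(k+1) − (k**2 + 6*k + 9)·f(k) − (1) = 0.
From deg A=2, deg B=2, deg C=0: d=0.
Put f(k) = c0: A·f(k+1) − B(k−1)·f(k) − C = -1; need -1 = 0 — inconsistent ⇒ no f, not summable.

not Gosper-summable; s_k does not exist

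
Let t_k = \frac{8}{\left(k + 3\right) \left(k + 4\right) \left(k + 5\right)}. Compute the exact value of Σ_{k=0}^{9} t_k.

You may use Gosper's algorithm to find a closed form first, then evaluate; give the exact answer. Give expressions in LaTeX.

t_(k+1)/t_k = (k + 3)/(k + 6).
Gosper form: A/B · C(k+1)/C(k) with A=k + 3, B=k + 6, C=1.
Set up (k + 3)·f(k+1) − (k + 5)·f(k) − (1) = 0.
Degrees (1,1,0) ⇒ d ≤ 2.
Solving with deg f ≤ 2: f(k) = k*(k + 7)/24.
Get s_k = R·t_k = k*(k + 7)/(3*(k + 3)*(k + 4)) with R(k) = B(k−1)f(k)/C(k) = k*(k + 5)*(k + 7)/24.
Δs = 8/(k**3 + 12*k**2 + 47*k + 60), as required.
Σ_(k=0)^(9) t_k = s_(10) − s_(0) = 85/273 − (0) = 85/273.

Σ = 85/273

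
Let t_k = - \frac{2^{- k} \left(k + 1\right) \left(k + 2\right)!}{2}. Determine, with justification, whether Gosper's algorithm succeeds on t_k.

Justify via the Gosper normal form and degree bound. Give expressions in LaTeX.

Step 1: r(k) = (k + 2)*(k + 3)/(2*(k + 1)).
A = k/2 + 3/2, B = 1, C = k + 1.
f must satisfy (k/2 + 3/2)·f(k+1) − (1)·f(k) = k + 1.
From deg A=1, deg B=0, deg C=1: d=0.
A polynomial solution: f(k) = 2.
Certificate R = B(k−1)f/C = 2/(k + 1) gives s_k = -factorial(k + 2)/2**k.
s_(k+1) − s_k = -(k + 1)*factorial(k + 2)/(2*2**k) = t_k.

Yes. s_k = - 2^{- k} \left(k + 2\right)!.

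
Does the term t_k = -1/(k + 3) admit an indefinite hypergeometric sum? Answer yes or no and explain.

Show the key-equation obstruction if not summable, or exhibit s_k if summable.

Step 1: r(k) = (k + 3)/(k + 4).
Take A(k)=k + 3, B(k)=k + 4, C(k)=1.
Key eq: (k + 3)·f(k+1) = (k + 3)·f(k) + (1).
deg f ≤ 0 (via 1,1,0).
Generic f = c0 gives residual -1; -1 = 0 cannot hold, so t_k is not Gosper-summable.

No — the linear system for f has no solution.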